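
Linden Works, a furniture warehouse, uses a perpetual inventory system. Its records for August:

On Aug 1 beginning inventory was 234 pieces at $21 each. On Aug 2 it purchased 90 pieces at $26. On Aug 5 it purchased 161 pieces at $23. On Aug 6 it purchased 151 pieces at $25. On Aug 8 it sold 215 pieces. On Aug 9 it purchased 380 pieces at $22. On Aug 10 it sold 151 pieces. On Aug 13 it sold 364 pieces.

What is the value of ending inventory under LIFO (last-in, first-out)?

Ending inventory = $6,266

Aug 8, 215 sold [LIFO — newest first]: 151 @ $25 + 64 @ $23 = $5,247
Aug 10, 151 sold [LIFO — newest first]: 151 @ $22 = $3,322
Aug 13, 364 sold [LIFO — newest first]: 229 @ $22 + 97 @ $23 + 38 @ $26 = $8,257
Total COGS = $5,247 + $3,322 + $8,257 = $16,826
Ending inventory: 234 @ $21 + 52 @ $26 = $6,266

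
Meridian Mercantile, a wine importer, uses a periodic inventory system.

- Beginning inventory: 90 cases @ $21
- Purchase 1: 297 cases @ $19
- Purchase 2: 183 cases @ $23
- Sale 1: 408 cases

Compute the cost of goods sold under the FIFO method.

Sale 1 (408) [FIFO — oldest first]: 90 @ $21 + 297 @ $19 + 21 @ $23 = $8,016
Ending inventory: 162 @ $23 = $3,726

COGS = $8,016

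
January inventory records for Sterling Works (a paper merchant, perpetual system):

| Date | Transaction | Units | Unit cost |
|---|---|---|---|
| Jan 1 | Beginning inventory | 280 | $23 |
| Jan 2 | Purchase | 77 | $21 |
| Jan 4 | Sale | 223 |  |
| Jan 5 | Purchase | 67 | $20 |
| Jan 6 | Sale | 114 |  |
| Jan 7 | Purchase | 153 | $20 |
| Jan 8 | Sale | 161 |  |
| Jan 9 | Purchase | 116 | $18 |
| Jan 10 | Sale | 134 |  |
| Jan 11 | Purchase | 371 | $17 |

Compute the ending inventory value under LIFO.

Ending inventory = $7,710

Jan 4, 223 sold [LIFO — newest first]: 77 @ $21 + 146 @ $23 = $4,975
Jan 6, 114 sold [LIFO — newest first]: 67 @ $20 + 47 @ $23 = $2,421
Jan 8, 161 sold [LIFO — newest first]: 153 @ $20 + 8 @ $23 = $3,244
Jan 10, 134 sold [LIFO — newest first]: 116 @ $18 + 18 @ $23 = $2,502
Total COGS = $4,975 + $2,421 + $3,244 + $2,502 = $13,142
Ending inventory: 61 @ $23 + 371 @ $17 = $7,710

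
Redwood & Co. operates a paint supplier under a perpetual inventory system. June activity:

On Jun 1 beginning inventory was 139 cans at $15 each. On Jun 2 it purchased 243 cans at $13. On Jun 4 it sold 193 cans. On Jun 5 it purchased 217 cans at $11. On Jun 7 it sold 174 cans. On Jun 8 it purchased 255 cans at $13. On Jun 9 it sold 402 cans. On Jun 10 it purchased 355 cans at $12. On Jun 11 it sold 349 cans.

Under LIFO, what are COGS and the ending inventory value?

COGS = $13,859; ending inventory = $1,347

Jun 4, 193 sold [LIFO — newest first]: 193 @ $13 = $2,509
Jun 7, 174 sold [LIFO — newest first]: 174 @ $11 = $1,914
Jun 9, 402 sold [LIFO — newest first]: 255 @ $13 + 43 @ $11 + 50 @ $13 + 54 @ $15 = $5,248
Jun 11, 349 sold [LIFO — newest first]: 349 @ $12 = $4,188
Total COGS = $2,509 + $1,914 + $5,248 + $4,188 = $13,859
Ending inventory: 85 @ $15 + 6 @ $12 = $1,347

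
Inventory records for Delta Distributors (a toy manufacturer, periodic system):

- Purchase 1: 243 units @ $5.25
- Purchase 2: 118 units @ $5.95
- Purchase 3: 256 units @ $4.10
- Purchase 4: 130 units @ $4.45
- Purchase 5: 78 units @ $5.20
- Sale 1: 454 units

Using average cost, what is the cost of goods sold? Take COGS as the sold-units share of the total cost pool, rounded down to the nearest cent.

Sale 1, sell 454: 454/825 × $4,011.55 → $2,207.56
Ending inventory (cost pool remaining) = $1,803.99

COGS = $2,207.56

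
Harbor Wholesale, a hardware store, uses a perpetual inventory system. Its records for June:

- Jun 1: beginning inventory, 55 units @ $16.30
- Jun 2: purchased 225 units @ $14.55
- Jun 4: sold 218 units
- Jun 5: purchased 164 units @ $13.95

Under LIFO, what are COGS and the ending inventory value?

Jun 4, 218 sold [LIFO — newest first]: 218 @ $14.55 = $3,171.90
Ending inventory: 55 @ $16.30 + 7 @ $14.55 + 164 @ $13.95 = $3,286.15
Check: goods available $6,458.05 = COGS $3,171.90 + ending $3,286.15

COGS = $3,171.90; ending inventory = $3,286.15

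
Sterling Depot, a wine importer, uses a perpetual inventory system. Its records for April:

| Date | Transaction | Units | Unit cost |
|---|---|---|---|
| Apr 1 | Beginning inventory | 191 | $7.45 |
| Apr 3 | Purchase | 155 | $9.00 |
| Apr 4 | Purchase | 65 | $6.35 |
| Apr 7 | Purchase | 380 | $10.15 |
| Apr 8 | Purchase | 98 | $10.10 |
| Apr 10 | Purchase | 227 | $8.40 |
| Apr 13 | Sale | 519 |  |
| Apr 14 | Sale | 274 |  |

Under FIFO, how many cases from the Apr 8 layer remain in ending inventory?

Apr 13, 519 sold [FIFO — oldest first]: 191 @ $7.45 + 155 @ $9.00 + 65 @ $6.35 + 108 @ $10.15 = $4,326.90
Apr 14, 274 sold [FIFO — oldest first]: 272 @ $10.15 + 2 @ $10.10 = $2,781.00
Total COGS = $4,326.90 + $2,781.00 = $7,107.90
Ending inventory: 96 @ $10.10 + 227 @ $8.40 = $2,876.40
Check: goods available $9,984.30 = COGS $7,107.90 + ending $2,876.40

96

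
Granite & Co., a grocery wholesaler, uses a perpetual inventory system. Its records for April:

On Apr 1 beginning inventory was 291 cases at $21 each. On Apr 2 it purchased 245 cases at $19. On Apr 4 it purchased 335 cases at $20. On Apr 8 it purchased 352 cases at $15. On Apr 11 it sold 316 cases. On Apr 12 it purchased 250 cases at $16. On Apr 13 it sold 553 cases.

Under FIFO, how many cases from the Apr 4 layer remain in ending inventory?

2

Apr 11, 316 sold [FIFO — oldest first]: 291 @ $21 + 25 @ $19 = $6,586
Apr 13, 553 sold [FIFO — oldest first]: 220 @ $19 + 333 @ $20 = $10,840
Total COGS = $6,586 + $10,840 = $17,426
Ending inventory: 2 @ $20 + 352 @ $15 + 250 @ $16 = $9,320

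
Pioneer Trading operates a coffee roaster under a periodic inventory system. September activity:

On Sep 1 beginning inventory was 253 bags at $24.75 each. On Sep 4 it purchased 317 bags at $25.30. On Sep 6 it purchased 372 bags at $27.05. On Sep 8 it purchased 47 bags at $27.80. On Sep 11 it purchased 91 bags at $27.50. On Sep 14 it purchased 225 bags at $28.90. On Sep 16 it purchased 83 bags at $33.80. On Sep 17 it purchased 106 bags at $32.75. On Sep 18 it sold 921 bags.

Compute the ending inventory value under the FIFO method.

Sep 18, 921 sold [FIFO — oldest first]: 253 @ $24.75 + 317 @ $25.30 + 351 @ $27.05 = $23,776.40
Ending inventory: 21 @ $27.05 + 47 @ $27.80 + 91 @ $27.50 + 225 @ $28.90 + 83 @ $33.80 + 106 @ $32.75 = $17,156.55

Ending inventory = $17,156.55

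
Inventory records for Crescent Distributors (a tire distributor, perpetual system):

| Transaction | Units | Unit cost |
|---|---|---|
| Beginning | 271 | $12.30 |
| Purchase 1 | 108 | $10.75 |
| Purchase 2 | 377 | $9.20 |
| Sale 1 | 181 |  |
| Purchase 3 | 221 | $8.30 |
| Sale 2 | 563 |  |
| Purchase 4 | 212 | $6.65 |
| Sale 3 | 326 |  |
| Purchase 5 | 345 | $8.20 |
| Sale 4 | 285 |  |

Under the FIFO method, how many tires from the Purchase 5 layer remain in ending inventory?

Sale 1 (181) [FIFO — oldest first]: 181 @ $12.30 = $2,226.30
Sale 2 (563) [FIFO — oldest first]: 90 @ $12.30 + 108 @ $10.75 + 365 @ $9.20 = $5,626.00
Sale 3 (326) [FIFO — oldest first]: 12 @ $9.20 + 221 @ $8.30 + 93 @ $6.65 = $2,563.15
Sale 4 (285) [FIFO — oldest first]: 119 @ $6.65 + 166 @ $8.20 = $2,152.55
Total COGS = $2,226.30 + $5,626.00 + $2,563.15 + $2,152.55 = $12,568.00
Ending inventory: 179 @ $8.20 = $1,467.80
Check: goods available $14,035.80 = COGS $12,568.00 + ending $1,467.80

179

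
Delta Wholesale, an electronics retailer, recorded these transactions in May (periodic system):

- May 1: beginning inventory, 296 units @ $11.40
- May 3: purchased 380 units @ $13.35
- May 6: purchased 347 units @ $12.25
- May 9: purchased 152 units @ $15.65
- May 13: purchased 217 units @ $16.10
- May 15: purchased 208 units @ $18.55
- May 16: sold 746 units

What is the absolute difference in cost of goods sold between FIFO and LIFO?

$2,496.25

FIFO COGS: 296 @ $11.40 + 380 @ $13.35 + 70 @ $12.25 = $9,304.90
LIFO COGS: 208 @ $18.55 + 217 @ $16.10 + 152 @ $15.65 + 169 @ $12.25 = $11,801.15
Difference = |$9,304.90 − $11,801.15| = $2,496.25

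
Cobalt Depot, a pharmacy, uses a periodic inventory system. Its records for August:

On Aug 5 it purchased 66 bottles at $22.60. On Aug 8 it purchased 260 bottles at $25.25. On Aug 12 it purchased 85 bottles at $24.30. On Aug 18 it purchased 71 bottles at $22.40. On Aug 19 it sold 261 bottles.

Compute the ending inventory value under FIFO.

Aug 19, 261 sold [FIFO — oldest first]: 66 @ $22.60 + 195 @ $25.25 = $6,415.35
Ending inventory: 65 @ $25.25 + 85 @ $24.30 + 71 @ $22.40 = $5,297.15
Check: goods available $11,712.50 = COGS $6,415.35 + ending $5,297.15

Ending inventory = $5,297.15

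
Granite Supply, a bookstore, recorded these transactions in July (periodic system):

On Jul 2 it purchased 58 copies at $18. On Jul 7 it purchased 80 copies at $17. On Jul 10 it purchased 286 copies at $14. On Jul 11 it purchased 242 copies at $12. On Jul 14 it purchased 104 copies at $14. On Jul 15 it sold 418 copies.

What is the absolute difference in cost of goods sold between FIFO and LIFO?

FIFO COGS: 58 @ $18 + 80 @ $17 + 280 @ $14 = $6,324
LIFO COGS: 104 @ $14 + 242 @ $12 + 72 @ $14 = $5,368
Difference = |$6,324 − $5,368| = $956

$956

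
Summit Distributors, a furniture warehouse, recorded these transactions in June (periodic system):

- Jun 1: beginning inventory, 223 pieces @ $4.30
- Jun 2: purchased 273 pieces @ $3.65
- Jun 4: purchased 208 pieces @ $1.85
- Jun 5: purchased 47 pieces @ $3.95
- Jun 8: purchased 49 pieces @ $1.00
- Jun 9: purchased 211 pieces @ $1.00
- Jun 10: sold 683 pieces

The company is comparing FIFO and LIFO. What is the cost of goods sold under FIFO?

FIFO COGS: 223 @ $4.30 + 273 @ $3.65 + 187 @ $1.85 = $2,301.30
LIFO COGS: 211 @ $1.00 + 49 @ $1.00 + 47 @ $3.95 + 208 @ $1.85 + 168 @ $3.65 = $1,443.65

COGS = $2,301.30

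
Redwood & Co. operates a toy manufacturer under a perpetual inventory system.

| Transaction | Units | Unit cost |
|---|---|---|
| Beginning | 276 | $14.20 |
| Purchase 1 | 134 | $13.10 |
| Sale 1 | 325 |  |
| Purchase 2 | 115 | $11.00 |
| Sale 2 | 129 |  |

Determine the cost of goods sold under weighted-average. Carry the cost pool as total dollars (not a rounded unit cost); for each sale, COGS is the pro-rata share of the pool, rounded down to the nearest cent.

After Beginning: 276 on hand, pool $3,919.20 (≈ $14.2000 each)
After Purchase 1: 410 on hand, pool $5,674.60 (≈ $13.8405 each)
Sale 1, sell 325: 325/410 × $5,674.60 → $4,498.15
After Purchase 2: 200 on hand, pool $2,441.45 (≈ $12.2072 each)
Sale 2, sell 129: 129/200 × $2,441.45 → $1,574.73
Total COGS = $4,498.15 + $1,574.73 = $6,072.88
Ending inventory (cost pool remaining) = $866.72

COGS = $6,072.88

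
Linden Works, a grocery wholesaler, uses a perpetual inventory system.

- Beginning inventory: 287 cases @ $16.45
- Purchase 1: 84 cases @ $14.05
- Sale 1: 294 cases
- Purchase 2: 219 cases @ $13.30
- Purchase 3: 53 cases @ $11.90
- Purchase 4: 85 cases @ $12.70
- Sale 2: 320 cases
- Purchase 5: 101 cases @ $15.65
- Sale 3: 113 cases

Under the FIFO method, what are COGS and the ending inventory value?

COGS = $10,511.55; ending inventory = $1,593.35

Sale 1 (294) [FIFO — oldest first]: 287 @ $16.45 + 7 @ $14.05 = $4,819.50
Sale 2 (320) [FIFO — oldest first]: 77 @ $14.05 + 219 @ $13.30 + 24 @ $11.90 = $4,280.15
Sale 3 (113) [FIFO — oldest first]: 29 @ $11.90 + 84 @ $12.70 = $1,411.90
Total COGS = $4,819.50 + $4,280.15 + $1,411.90 = $10,511.55
Ending inventory: 1 @ $12.70 + 101 @ $15.65 = $1,593.35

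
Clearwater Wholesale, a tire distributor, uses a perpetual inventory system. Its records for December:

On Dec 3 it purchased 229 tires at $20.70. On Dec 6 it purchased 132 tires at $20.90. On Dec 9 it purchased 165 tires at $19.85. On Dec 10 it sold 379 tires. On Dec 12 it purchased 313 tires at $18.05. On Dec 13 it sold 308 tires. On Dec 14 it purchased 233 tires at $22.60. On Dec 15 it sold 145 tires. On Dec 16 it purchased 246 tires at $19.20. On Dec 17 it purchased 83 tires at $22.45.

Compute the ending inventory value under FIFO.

Ending inventory = $11,978.70

Dec 10, 379 sold [FIFO — oldest first]: 229 @ $20.70 + 132 @ $20.90 + 18 @ $19.85 = $7,856.40
Dec 13, 308 sold [FIFO — oldest first]: 147 @ $19.85 + 161 @ $18.05 = $5,824.00
Dec 15, 145 sold [FIFO — oldest first]: 145 @ $18.05 = $2,617.25
Total COGS = $7,856.40 + $5,824.00 + $2,617.25 = $16,297.65
Ending inventory: 7 @ $18.05 + 233 @ $22.60 + 246 @ $19.20 + 83 @ $22.45 = $11,978.70
Check: goods available $28,276.35 = COGS $16,297.65 + ending $11,978.70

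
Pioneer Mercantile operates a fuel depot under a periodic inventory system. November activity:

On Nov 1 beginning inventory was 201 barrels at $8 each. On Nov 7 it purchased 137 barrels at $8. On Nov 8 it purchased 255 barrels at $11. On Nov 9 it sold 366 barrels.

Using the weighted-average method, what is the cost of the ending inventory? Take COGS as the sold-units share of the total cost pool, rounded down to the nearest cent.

Ending inventory = $2,108.85

Nov 9, sell 366: 366/593 × $5,509.00 → $3,400.15
Ending inventory (cost pool remaining) = $2,108.85
Check: goods available $5,509.00 = COGS $3,400.15 + ending $2,108.85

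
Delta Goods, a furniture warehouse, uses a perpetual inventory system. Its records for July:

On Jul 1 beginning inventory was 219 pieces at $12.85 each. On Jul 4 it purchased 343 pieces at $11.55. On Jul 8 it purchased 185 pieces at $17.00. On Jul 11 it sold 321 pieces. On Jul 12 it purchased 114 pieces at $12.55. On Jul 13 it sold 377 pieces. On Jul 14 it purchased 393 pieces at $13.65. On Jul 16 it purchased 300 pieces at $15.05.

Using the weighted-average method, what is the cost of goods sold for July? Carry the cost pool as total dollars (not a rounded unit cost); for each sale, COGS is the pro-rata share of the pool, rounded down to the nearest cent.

COGS = $9,211.86

After Jul 1: 219 on hand, pool $2,814.15 (≈ $12.8500 each)
After Jul 4: 562 on hand, pool $6,775.80 (≈ $12.0566 each)
After Jul 8: 747 on hand, pool $9,920.80 (≈ $13.2809 each)
Jul 11, sell 321: 321/747 × $9,920.80 → $4,263.15
After Jul 12: 540 on hand, pool $7,088.35 (≈ $13.1266 each)
Jul 13, sell 377: 377/540 × $7,088.35 → $4,948.71
After Jul 14: 556 on hand, pool $7,504.09 (≈ $13.4966 each)
After Jul 16: 856 on hand, pool $12,019.09 (≈ $14.0410 each)
Total COGS = $4,263.15 + $4,948.71 = $9,211.86
Ending inventory (cost pool remaining) = $12,019.09
Check: goods available $21,230.95 = COGS $9,211.86 + ending $12,019.09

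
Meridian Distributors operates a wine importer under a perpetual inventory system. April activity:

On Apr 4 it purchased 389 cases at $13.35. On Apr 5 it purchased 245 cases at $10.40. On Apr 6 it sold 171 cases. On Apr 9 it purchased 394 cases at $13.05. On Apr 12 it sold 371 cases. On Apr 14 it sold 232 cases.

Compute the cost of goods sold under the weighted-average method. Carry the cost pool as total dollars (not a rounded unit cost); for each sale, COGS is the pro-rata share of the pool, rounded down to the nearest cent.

COGS = $9,683.41

After Apr 4: 389 on hand, pool $5,193.15 (≈ $13.3500 each)
After Apr 5: 634 on hand, pool $7,741.15 (≈ $12.2100 each)
Apr 6, sell 171: 171/634 × $7,741.15 → $2,087.91
After Apr 9: 857 on hand, pool $10,794.94 (≈ $12.5962 each)
Apr 12, sell 371: 371/857 × $10,794.94 → $4,673.18
Apr 14, sell 232: 232/486 × $6,121.76 → $2,922.32
Total COGS = $2,087.91 + $4,673.18 + $2,922.32 = $9,683.41
Ending inventory (cost pool remaining) = $3,199.44
Check: goods available $12,882.85 = COGS $9,683.41 + ending $3,199.44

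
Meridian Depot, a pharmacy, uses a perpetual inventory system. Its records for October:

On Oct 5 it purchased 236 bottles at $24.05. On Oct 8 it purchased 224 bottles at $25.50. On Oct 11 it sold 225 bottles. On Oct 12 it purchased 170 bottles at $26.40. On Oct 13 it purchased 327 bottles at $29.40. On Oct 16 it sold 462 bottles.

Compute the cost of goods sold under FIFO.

COGS = $17,551.60

Oct 11, 225 sold [FIFO — oldest first]: 225 @ $24.05 = $5,411.25
Oct 16, 462 sold [FIFO — oldest first]: 11 @ $24.05 + 224 @ $25.50 + 170 @ $26.40 + 57 @ $29.40 = $12,140.35
Total COGS = $5,411.25 + $12,140.35 = $17,551.60
Ending inventory: 270 @ $29.40 = $7,938.00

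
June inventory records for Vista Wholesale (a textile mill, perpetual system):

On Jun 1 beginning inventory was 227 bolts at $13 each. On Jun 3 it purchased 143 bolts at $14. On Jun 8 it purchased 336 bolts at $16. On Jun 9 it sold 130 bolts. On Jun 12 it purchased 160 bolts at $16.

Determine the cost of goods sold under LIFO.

COGS = $2,080

Jun 9, 130 sold [LIFO — newest first]: 130 @ $16 = $2,080
Ending inventory: 227 @ $13 + 143 @ $14 + 206 @ $16 + 160 @ $16 = $10,809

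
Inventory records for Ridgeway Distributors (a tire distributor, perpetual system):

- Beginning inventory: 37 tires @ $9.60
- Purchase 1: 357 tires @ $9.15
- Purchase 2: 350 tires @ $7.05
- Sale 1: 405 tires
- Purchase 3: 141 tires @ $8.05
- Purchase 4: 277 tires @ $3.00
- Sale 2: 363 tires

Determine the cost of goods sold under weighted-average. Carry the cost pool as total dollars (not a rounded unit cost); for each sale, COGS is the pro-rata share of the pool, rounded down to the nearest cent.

COGS = $5,587.93

After Beginning: 37 on hand, pool $355.20 (≈ $9.6000 each)
After Purchase 1: 394 on hand, pool $3,621.75 (≈ $9.1923 each)
After Purchase 2: 744 on hand, pool $6,089.25 (≈ $8.1845 each)
Sale 1, sell 405: 405/744 × $6,089.25 → $3,314.71
After Purchase 3: 480 on hand, pool $3,909.59 (≈ $8.1450 each)
After Purchase 4: 757 on hand, pool $4,740.59 (≈ $6.2623 each)
Sale 2, sell 363: 363/757 × $4,740.59 → $2,273.22
Total COGS = $3,314.71 + $2,273.22 = $5,587.93
Ending inventory (cost pool remaining) = $2,467.37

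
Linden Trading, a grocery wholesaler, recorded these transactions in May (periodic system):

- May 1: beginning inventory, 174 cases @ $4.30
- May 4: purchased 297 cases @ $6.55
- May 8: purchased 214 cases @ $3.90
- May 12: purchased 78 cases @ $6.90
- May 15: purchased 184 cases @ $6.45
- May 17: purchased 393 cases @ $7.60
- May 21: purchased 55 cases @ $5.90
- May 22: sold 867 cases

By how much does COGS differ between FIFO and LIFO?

FIFO COGS: 174 @ $4.30 + 297 @ $6.55 + 214 @ $3.90 + 78 @ $6.90 + 104 @ $6.45 = $4,737.15
LIFO COGS: 55 @ $5.90 + 393 @ $7.60 + 184 @ $6.45 + 78 @ $6.90 + 157 @ $3.90 = $5,648.60
Difference = |$4,737.15 − $5,648.60| = $911.45

$911.45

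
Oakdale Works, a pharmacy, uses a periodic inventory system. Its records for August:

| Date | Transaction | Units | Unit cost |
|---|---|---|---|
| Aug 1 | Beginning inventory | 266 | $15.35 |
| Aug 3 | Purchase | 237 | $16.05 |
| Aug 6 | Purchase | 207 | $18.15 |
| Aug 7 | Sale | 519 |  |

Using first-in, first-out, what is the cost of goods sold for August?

COGS = $8,177.35

Aug 7, 519 sold [FIFO — oldest first]: 266 @ $15.35 + 237 @ $16.05 + 16 @ $18.15 = $8,177.35
Ending inventory: 191 @ $18.15 = $3,466.65
Check: goods available $11,644.00 = COGS $8,177.35 + ending $3,466.65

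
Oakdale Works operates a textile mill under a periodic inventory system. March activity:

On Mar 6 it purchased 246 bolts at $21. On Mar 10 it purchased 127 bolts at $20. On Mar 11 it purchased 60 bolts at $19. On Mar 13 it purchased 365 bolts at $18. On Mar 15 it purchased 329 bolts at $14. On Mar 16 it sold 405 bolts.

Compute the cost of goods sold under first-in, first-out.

COGS = $8,314

Mar 16, 405 sold [FIFO — oldest first]: 246 @ $21 + 127 @ $20 + 32 @ $19 = $8,314
Ending inventory: 28 @ $19 + 365 @ $18 + 329 @ $14 = $11,708
Check: goods available $20,022 = COGS $8,314 + ending $11,708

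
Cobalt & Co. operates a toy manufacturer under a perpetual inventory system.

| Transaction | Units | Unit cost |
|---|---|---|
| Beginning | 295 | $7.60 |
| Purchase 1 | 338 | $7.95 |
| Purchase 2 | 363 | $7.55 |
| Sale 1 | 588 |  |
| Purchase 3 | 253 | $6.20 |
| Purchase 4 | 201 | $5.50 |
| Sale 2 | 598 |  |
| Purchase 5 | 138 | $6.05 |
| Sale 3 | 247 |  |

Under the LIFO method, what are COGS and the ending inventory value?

COGS = $10,000.75; ending inventory = $1,178.00

Sale 1 (588) [LIFO — newest first]: 363 @ $7.55 + 225 @ $7.95 = $4,529.40
Sale 2 (598) [LIFO — newest first]: 201 @ $5.50 + 253 @ $6.20 + 113 @ $7.95 + 31 @ $7.60 = $3,808.05
Sale 3 (247) [LIFO — newest first]: 138 @ $6.05 + 109 @ $7.60 = $1,663.30
Total COGS = $4,529.40 + $3,808.05 + $1,663.30 = $10,000.75
Ending inventory: 155 @ $7.60 = $1,178.00
Check: goods available $11,178.75 = COGS $10,000.75 + ending $1,178.00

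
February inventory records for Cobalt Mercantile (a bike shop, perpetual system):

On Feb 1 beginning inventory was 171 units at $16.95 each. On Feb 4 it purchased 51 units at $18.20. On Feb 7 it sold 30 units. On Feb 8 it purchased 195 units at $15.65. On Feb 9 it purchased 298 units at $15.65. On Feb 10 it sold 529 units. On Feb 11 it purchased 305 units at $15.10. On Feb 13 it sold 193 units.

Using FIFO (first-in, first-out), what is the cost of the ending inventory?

Ending inventory = $4,046.80

Feb 7, 30 sold [FIFO — oldest first]: 30 @ $16.95 = $508.50
Feb 10, 529 sold [FIFO — oldest first]: 141 @ $16.95 + 51 @ $18.20 + 195 @ $15.65 + 142 @ $15.65 = $8,592.20
Feb 13, 193 sold [FIFO — oldest first]: 156 @ $15.65 + 37 @ $15.10 = $3,000.10
Total COGS = $508.50 + $8,592.20 + $3,000.10 = $12,100.80
Ending inventory: 268 @ $15.10 = $4,046.80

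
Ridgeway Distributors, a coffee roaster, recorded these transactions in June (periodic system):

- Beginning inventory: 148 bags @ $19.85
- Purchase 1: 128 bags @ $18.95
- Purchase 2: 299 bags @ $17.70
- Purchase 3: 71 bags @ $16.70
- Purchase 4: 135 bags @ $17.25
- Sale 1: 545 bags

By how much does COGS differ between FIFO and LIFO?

$559.95

FIFO COGS: 148 @ $19.85 + 128 @ $18.95 + 269 @ $17.70 = $10,124.70
LIFO COGS: 135 @ $17.25 + 71 @ $16.70 + 299 @ $17.70 + 40 @ $18.95 = $9,564.75
Difference = |$10,124.70 − $9,564.75| = $559.95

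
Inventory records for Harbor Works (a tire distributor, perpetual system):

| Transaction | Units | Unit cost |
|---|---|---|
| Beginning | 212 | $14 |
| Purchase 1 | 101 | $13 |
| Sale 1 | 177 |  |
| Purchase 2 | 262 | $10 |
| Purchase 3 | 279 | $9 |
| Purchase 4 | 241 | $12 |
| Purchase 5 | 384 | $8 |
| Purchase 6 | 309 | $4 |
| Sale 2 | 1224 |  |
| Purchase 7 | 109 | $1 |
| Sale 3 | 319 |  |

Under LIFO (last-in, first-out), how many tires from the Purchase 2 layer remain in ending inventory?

41

Sale 1 (177) [LIFO — newest first]: 101 @ $13 + 76 @ $14 = $2,377
Sale 2 (1224) [LIFO — newest first]: 309 @ $4 + 384 @ $8 + 241 @ $12 + 279 @ $9 + 11 @ $10 = $9,821
Sale 3 (319) [LIFO — newest first]: 109 @ $1 + 210 @ $10 = $2,209
Total COGS = $2,377 + $9,821 + $2,209 = $14,407
Ending inventory: 136 @ $14 + 41 @ $10 = $2,314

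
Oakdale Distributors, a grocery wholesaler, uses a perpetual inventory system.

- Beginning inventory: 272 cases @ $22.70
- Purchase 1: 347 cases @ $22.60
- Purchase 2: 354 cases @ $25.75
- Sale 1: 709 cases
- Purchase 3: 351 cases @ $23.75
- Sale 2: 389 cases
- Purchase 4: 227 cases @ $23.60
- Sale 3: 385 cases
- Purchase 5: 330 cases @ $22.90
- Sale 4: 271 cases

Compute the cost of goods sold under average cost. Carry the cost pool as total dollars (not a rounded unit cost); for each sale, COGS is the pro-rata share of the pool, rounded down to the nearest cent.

COGS = $41,457.32

After Beginning: 272 on hand, pool $6,174.40 (≈ $22.7000 each)
After Purchase 1: 619 on hand, pool $14,016.60 (≈ $22.6439 each)
After Purchase 2: 973 on hand, pool $23,132.10 (≈ $23.7740 each)
Sale 1, sell 709: 709/973 × $23,132.10 → $16,855.76
After Purchase 3: 615 on hand, pool $14,612.59 (≈ $23.7603 each)
Sale 2, sell 389: 389/615 × $14,612.59 → $9,242.76
After Purchase 4: 453 on hand, pool $10,727.03 (≈ $23.6800 each)
Sale 3, sell 385: 385/453 × $10,727.03 → $9,116.79
After Purchase 5: 398 on hand, pool $9,167.24 (≈ $23.0333 each)
Sale 4, sell 271: 271/398 × $9,167.24 → $6,242.01
Total COGS = $16,855.76 + $9,242.76 + $9,116.79 + $6,242.01 = $41,457.32
Ending inventory (cost pool remaining) = $2,925.23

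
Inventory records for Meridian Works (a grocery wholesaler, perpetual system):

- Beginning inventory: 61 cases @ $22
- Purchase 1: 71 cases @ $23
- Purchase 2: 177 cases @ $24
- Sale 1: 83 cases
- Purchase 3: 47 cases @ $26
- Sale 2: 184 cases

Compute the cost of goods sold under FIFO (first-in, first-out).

COGS = $6,215

Sale 1 (83) [FIFO — oldest first]: 61 @ $22 + 22 @ $23 = $1,848
Sale 2 (184) [FIFO — oldest first]: 49 @ $23 + 135 @ $24 = $4,367
Total COGS = $1,848 + $4,367 = $6,215
Ending inventory: 42 @ $24 + 47 @ $26 = $2,230
Check: goods available $8,445 = COGS $6,215 + ending $2,230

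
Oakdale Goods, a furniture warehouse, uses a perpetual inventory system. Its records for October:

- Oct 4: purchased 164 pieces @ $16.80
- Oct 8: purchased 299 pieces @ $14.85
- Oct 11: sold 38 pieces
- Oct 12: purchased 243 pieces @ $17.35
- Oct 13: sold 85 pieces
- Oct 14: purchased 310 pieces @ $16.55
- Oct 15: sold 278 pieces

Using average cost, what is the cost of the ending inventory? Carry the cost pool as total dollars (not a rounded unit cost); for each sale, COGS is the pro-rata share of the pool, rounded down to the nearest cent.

After Oct 4: 164 on hand, pool $2,755.20 (≈ $16.8000 each)
After Oct 8: 463 on hand, pool $7,195.35 (≈ $15.5407 each)
Oct 11, sell 38: 38/463 × $7,195.35 → $590.54
After Oct 12: 668 on hand, pool $10,820.86 (≈ $16.1989 each)
Oct 13, sell 85: 85/668 × $10,820.86 → $1,376.90
After Oct 14: 893 on hand, pool $14,574.46 (≈ $16.3208 each)
Oct 15, sell 278: 278/893 × $14,574.46 → $4,537.17
Total COGS = $590.54 + $1,376.90 + $4,537.17 = $6,504.61
Ending inventory (cost pool remaining) = $10,037.29

Ending inventory = $10,037.29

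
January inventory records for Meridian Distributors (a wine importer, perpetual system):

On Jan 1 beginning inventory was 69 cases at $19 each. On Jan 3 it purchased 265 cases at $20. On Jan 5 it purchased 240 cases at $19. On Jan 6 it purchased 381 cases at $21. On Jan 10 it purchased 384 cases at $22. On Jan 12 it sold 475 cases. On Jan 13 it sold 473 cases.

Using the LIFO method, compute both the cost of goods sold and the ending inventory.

Jan 12, 475 sold [LIFO — newest first]: 384 @ $22 + 91 @ $21 = $10,359
Jan 13, 473 sold [LIFO — newest first]: 290 @ $21 + 183 @ $19 = $9,567
Total COGS = $10,359 + $9,567 = $19,926
Ending inventory: 69 @ $19 + 265 @ $20 + 57 @ $19 = $7,694

COGS = $19,926; ending inventory = $7,694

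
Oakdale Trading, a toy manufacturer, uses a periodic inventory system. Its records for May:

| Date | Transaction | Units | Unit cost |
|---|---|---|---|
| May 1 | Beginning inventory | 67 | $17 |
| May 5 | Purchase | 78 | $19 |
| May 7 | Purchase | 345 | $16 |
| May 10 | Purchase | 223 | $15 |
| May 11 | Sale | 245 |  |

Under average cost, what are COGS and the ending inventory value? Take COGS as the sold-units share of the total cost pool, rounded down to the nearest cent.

COGS = $3,946.80; ending inventory = $7,539.20

May 11, sell 245: 245/713 × $11,486.00 → $3,946.80
Ending inventory (cost pool remaining) = $7,539.20
Check: goods available $11,486.00 = COGS $3,946.80 + ending $7,539.20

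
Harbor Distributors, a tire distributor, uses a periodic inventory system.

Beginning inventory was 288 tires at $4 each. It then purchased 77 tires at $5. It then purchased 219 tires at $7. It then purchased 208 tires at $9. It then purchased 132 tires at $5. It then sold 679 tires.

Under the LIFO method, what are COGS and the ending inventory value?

Sale 1 (679) [LIFO — newest first]: 132 @ $5 + 208 @ $9 + 219 @ $7 + 77 @ $5 + 43 @ $4 = $4,622
Ending inventory: 245 @ $4 = $980
Check: goods available $5,602 = COGS $4,622 + ending $980

COGS = $4,622; ending inventory = $980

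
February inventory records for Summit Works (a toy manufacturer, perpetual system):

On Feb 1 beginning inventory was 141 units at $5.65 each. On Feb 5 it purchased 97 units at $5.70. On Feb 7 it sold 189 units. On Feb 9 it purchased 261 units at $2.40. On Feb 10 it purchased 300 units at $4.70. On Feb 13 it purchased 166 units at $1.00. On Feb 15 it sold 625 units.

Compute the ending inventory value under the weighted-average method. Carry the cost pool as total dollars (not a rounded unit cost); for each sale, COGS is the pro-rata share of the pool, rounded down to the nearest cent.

Ending inventory = $482.63

After Feb 1: 141 on hand, pool $796.65 (≈ $5.6500 each)
After Feb 5: 238 on hand, pool $1,349.55 (≈ $5.6704 each)
Feb 7, sell 189: 189/238 × $1,349.55 → $1,071.70
After Feb 9: 310 on hand, pool $904.25 (≈ $2.9169 each)
After Feb 10: 610 on hand, pool $2,314.25 (≈ $3.7939 each)
After Feb 13: 776 on hand, pool $2,480.25 (≈ $3.1962 each)
Feb 15, sell 625: 625/776 × $2,480.25 → $1,997.62
Total COGS = $1,071.70 + $1,997.62 = $3,069.32
Ending inventory (cost pool remaining) = $482.63
Check: goods available $3,551.95 = COGS $3,069.32 + ending $482.63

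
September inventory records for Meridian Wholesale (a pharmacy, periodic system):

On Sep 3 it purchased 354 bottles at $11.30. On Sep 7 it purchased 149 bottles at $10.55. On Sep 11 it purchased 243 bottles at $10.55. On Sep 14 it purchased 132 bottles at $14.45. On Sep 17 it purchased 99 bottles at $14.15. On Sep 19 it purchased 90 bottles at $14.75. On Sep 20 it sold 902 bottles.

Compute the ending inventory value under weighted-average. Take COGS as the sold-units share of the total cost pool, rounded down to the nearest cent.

Sep 20, sell 902: 902/1067 × $12,771.55 → $10,796.56
Ending inventory (cost pool remaining) = $1,974.99

Ending inventory = $1,974.99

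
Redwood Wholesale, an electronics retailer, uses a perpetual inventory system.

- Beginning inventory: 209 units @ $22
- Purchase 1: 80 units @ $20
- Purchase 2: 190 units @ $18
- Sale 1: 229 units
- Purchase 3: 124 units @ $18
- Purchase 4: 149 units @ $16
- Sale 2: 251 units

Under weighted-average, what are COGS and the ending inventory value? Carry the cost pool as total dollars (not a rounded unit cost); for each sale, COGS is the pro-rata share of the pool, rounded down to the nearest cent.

COGS = $9,222.62; ending inventory = $5,011.38

After Beginning: 209 on hand, pool $4,598.00 (≈ $22.0000 each)
After Purchase 1: 289 on hand, pool $6,198.00 (≈ $21.4464 each)
After Purchase 2: 479 on hand, pool $9,618.00 (≈ $20.0793 each)
Sale 1, sell 229: 229/479 × $9,618.00 → $4,598.16
After Purchase 3: 374 on hand, pool $7,251.84 (≈ $19.3899 each)
After Purchase 4: 523 on hand, pool $9,635.84 (≈ $18.4242 each)
Sale 2, sell 251: 251/523 × $9,635.84 → $4,624.46
Total COGS = $4,598.16 + $4,624.46 = $9,222.62
Ending inventory (cost pool remaining) = $5,011.38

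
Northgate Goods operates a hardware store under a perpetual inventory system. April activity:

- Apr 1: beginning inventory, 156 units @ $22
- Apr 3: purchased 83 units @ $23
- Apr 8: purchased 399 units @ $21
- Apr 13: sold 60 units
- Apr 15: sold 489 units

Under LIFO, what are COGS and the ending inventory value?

COGS = $11,762; ending inventory = $1,958

Apr 13, 60 sold [LIFO — newest first]: 60 @ $21 = $1,260
Apr 15, 489 sold [LIFO — newest first]: 339 @ $21 + 83 @ $23 + 67 @ $22 = $10,502
Total COGS = $1,260 + $10,502 = $11,762
Ending inventory: 89 @ $22 = $1,958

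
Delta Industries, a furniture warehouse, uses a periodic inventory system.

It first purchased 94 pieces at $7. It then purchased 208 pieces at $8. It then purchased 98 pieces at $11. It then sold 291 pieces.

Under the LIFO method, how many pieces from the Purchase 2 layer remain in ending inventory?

Sale 1 (291) [LIFO — newest first]: 98 @ $11 + 193 @ $8 = $2,622
Ending inventory: 94 @ $7 + 15 @ $8 = $778

15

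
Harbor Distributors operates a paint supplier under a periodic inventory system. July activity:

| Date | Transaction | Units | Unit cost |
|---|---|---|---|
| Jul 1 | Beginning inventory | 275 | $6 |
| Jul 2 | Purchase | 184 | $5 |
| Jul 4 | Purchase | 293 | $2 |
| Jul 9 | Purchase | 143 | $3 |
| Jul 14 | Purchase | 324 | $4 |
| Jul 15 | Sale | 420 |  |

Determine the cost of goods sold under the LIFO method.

COGS = $1,584

Jul 15, 420 sold [LIFO — newest first]: 324 @ $4 + 96 @ $3 = $1,584
Ending inventory: 275 @ $6 + 184 @ $5 + 293 @ $2 + 47 @ $3 = $3,297
Check: goods available $4,881 = COGS $1,584 + ending $3,297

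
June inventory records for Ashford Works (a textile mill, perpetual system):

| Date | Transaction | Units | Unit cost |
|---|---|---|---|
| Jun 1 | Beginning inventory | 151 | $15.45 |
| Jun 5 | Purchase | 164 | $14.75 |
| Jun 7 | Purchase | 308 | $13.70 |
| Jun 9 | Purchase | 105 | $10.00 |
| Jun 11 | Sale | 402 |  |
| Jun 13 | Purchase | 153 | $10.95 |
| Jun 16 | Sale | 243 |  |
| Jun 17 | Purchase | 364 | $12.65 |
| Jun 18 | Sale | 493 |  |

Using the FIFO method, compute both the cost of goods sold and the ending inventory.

COGS = $14,947.95; ending inventory = $1,353.55

Jun 11, 402 sold [FIFO — oldest first]: 151 @ $15.45 + 164 @ $14.75 + 87 @ $13.70 = $5,943.85
Jun 16, 243 sold [FIFO — oldest first]: 221 @ $13.70 + 22 @ $10.00 = $3,247.70
Jun 18, 493 sold [FIFO — oldest first]: 83 @ $10.00 + 153 @ $10.95 + 257 @ $12.65 = $5,756.40
Total COGS = $5,943.85 + $3,247.70 + $5,756.40 = $14,947.95
Ending inventory: 107 @ $12.65 = $1,353.55
Check: goods available $16,301.50 = COGS $14,947.95 + ending $1,353.55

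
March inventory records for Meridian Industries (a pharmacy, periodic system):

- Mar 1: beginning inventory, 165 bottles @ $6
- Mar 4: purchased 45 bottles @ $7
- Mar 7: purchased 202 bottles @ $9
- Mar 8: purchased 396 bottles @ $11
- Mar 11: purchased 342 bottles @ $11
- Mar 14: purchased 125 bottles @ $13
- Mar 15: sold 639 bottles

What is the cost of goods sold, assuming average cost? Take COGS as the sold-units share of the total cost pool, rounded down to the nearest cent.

COGS = $6,448.13

Mar 15, sell 639: 639/1275 × $12,866.00 → $6,448.13
Ending inventory (cost pool remaining) = $6,417.87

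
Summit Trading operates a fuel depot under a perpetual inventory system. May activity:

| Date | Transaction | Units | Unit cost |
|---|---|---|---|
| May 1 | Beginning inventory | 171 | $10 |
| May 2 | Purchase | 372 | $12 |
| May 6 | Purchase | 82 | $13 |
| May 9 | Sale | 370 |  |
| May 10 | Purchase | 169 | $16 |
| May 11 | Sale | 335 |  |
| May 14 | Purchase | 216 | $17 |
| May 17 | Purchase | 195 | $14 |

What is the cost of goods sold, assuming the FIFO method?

May 9, 370 sold [FIFO — oldest first]: 171 @ $10 + 199 @ $12 = $4,098
May 11, 335 sold [FIFO — oldest first]: 173 @ $12 + 82 @ $13 + 80 @ $16 = $4,422
Total COGS = $4,098 + $4,422 = $8,520
Ending inventory: 89 @ $16 + 216 @ $17 + 195 @ $14 = $7,826
Check: goods available $16,346 = COGS $8,520 + ending $7,826

COGS = $8,520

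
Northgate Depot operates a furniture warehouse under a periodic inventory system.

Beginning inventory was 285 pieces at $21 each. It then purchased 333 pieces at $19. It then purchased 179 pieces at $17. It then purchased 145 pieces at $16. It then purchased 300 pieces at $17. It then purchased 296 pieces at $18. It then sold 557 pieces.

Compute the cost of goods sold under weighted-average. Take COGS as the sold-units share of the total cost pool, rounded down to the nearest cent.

Sale 1, sell 557: 557/1538 × $28,103.00 → $10,177.74
Ending inventory (cost pool remaining) = $17,925.26

COGS = $10,177.74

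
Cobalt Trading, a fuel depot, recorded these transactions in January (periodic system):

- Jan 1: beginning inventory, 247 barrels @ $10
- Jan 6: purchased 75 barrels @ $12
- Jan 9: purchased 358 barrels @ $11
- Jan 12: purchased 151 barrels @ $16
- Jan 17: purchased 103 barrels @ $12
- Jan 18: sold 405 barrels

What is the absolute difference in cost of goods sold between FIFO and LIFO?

FIFO COGS: 247 @ $10 + 75 @ $12 + 83 @ $11 = $4,283
LIFO COGS: 103 @ $12 + 151 @ $16 + 151 @ $11 = $5,313
Difference = |$4,283 − $5,313| = $1,030

$1,030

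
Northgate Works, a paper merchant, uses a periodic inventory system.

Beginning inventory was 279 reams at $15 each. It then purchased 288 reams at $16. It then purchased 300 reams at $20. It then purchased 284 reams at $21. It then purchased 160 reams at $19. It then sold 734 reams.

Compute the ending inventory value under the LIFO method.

Ending inventory = $8,993

Sale 1 (734) [LIFO — newest first]: 160 @ $19 + 284 @ $21 + 290 @ $20 = $14,804
Ending inventory: 279 @ $15 + 288 @ $16 + 10 @ $20 = $8,993
Check: goods available $23,797 = COGS $14,804 + ending $8,993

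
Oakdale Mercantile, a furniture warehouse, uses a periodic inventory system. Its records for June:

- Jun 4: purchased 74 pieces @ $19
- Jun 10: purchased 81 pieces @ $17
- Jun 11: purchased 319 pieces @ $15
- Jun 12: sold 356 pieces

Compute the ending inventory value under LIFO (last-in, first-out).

Ending inventory = $2,154

Jun 12, 356 sold [LIFO — newest first]: 319 @ $15 + 37 @ $17 = $5,414
Ending inventory: 74 @ $19 + 44 @ $17 = $2,154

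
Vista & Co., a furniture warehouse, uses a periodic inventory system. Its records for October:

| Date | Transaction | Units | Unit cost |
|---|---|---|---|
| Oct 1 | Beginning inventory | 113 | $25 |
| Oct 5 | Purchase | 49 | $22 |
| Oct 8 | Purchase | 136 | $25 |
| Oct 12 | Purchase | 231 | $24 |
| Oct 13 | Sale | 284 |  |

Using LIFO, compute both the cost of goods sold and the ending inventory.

Oct 13, 284 sold [LIFO — newest first]: 231 @ $24 + 53 @ $25 = $6,869
Ending inventory: 113 @ $25 + 49 @ $22 + 83 @ $25 = $5,978
Check: goods available $12,847 = COGS $6,869 + ending $5,978

COGS = $6,869; ending inventory = $5,978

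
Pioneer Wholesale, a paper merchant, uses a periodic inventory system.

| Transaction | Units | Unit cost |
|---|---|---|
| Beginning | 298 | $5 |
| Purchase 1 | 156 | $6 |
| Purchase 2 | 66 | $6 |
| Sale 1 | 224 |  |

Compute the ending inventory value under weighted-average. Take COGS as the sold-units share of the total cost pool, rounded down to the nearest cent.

Ending inventory = $1,606.37

Sale 1, sell 224: 224/520 × $2,822.00 → $1,215.63
Ending inventory (cost pool remaining) = $1,606.37
Check: goods available $2,822.00 = COGS $1,215.63 + ending $1,606.37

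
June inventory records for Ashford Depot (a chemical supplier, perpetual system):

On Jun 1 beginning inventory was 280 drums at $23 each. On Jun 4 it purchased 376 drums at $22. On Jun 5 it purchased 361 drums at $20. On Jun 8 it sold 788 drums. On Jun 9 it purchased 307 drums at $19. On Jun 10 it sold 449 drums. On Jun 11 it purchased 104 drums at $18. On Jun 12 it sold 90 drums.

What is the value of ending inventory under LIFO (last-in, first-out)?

Jun 8, 788 sold [LIFO — newest first]: 361 @ $20 + 376 @ $22 + 51 @ $23 = $16,665
Jun 10, 449 sold [LIFO — newest first]: 307 @ $19 + 142 @ $23 = $9,099
Jun 12, 90 sold [LIFO — newest first]: 90 @ $18 = $1,620
Total COGS = $16,665 + $9,099 + $1,620 = $27,384
Ending inventory: 87 @ $23 + 14 @ $18 = $2,253
Check: goods available $29,637 = COGS $27,384 + ending $2,253

Ending inventory = $2,253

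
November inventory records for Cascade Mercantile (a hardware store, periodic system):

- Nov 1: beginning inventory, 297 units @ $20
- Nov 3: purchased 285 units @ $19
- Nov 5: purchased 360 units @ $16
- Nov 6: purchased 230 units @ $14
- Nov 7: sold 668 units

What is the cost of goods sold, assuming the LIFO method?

Nov 7, 668 sold [LIFO — newest first]: 230 @ $14 + 360 @ $16 + 78 @ $19 = $10,462
Ending inventory: 297 @ $20 + 207 @ $19 = $9,873

COGS = $10,462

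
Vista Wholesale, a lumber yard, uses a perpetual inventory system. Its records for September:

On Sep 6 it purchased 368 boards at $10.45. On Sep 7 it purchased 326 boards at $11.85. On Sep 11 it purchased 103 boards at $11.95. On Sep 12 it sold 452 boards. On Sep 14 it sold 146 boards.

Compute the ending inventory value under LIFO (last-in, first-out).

Ending inventory = $2,079.55

Sep 12, 452 sold [LIFO — newest first]: 103 @ $11.95 + 326 @ $11.85 + 23 @ $10.45 = $5,334.30
Sep 14, 146 sold [LIFO — newest first]: 146 @ $10.45 = $1,525.70
Total COGS = $5,334.30 + $1,525.70 = $6,860.00
Ending inventory: 199 @ $10.45 = $2,079.55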